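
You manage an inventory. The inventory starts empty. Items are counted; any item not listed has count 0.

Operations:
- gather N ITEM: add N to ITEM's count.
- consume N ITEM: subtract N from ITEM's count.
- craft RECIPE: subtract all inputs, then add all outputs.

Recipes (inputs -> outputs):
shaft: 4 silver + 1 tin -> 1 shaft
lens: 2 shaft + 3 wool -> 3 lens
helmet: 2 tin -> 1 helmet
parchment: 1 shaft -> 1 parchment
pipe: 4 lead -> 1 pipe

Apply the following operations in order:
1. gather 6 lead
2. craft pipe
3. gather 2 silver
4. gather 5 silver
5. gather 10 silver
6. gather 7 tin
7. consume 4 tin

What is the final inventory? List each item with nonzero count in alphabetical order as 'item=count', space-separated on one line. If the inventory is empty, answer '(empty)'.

Answer: lead=2 pipe=1 silver=17 tin=3

Derivation:
After 1 (gather 6 lead): lead=6
After 2 (craft pipe): lead=2 pipe=1
After 3 (gather 2 silver): lead=2 pipe=1 silver=2
After 4 (gather 5 silver): lead=2 pipe=1 silver=7
After 5 (gather 10 silver): lead=2 pipe=1 silver=17
After 6 (gather 7 tin): lead=2 pipe=1 silver=17 tin=7
After 7 (consume 4 tin): lead=2 pipe=1 silver=17 tin=3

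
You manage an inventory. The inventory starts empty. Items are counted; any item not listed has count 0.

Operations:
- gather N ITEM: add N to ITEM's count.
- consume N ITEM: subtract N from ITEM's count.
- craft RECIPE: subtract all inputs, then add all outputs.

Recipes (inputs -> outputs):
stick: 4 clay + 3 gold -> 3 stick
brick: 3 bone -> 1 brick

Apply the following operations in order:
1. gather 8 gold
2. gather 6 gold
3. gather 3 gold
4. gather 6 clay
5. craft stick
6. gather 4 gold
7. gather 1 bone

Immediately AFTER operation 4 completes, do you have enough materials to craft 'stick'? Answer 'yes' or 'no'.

Answer: yes

Derivation:
After 1 (gather 8 gold): gold=8
After 2 (gather 6 gold): gold=14
After 3 (gather 3 gold): gold=17
After 4 (gather 6 clay): clay=6 gold=17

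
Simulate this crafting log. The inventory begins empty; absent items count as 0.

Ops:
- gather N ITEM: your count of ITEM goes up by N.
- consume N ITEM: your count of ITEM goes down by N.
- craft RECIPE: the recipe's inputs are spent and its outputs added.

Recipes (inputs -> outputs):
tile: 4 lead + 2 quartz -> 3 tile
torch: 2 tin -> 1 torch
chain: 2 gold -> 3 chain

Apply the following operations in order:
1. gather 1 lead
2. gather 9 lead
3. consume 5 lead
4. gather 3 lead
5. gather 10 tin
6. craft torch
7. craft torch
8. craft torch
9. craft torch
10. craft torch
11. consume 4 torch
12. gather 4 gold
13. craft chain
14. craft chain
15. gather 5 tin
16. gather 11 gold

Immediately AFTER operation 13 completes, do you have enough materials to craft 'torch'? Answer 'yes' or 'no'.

Answer: no

Derivation:
After 1 (gather 1 lead): lead=1
After 2 (gather 9 lead): lead=10
After 3 (consume 5 lead): lead=5
After 4 (gather 3 lead): lead=8
After 5 (gather 10 tin): lead=8 tin=10
After 6 (craft torch): lead=8 tin=8 torch=1
After 7 (craft torch): lead=8 tin=6 torch=2
After 8 (craft torch): lead=8 tin=4 torch=3
After 9 (craft torch): lead=8 tin=2 torch=4
After 10 (craft torch): lead=8 torch=5
After 11 (consume 4 torch): lead=8 torch=1
After 12 (gather 4 gold): gold=4 lead=8 torch=1
After 13 (craft chain): chain=3 gold=2 lead=8 torch=1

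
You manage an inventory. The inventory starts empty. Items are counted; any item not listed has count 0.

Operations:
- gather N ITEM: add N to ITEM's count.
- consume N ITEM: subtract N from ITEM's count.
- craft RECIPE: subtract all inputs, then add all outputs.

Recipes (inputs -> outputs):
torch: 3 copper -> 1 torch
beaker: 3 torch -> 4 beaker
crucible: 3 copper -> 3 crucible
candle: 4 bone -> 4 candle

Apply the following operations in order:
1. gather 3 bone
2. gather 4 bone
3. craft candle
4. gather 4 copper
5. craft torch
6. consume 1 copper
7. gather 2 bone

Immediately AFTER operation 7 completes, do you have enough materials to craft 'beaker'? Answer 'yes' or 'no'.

Answer: no

Derivation:
After 1 (gather 3 bone): bone=3
After 2 (gather 4 bone): bone=7
After 3 (craft candle): bone=3 candle=4
After 4 (gather 4 copper): bone=3 candle=4 copper=4
After 5 (craft torch): bone=3 candle=4 copper=1 torch=1
After 6 (consume 1 copper): bone=3 candle=4 torch=1
After 7 (gather 2 bone): bone=5 candle=4 torch=1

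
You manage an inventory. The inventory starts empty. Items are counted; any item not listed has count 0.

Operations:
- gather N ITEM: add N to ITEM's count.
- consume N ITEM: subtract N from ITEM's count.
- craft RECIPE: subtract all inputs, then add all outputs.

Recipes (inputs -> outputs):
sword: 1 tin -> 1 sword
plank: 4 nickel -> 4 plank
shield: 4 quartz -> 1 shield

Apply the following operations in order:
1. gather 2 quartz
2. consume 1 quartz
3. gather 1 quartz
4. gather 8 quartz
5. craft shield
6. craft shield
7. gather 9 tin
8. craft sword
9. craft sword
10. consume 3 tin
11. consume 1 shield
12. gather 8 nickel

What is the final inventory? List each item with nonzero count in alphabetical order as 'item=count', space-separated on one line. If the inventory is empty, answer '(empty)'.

After 1 (gather 2 quartz): quartz=2
After 2 (consume 1 quartz): quartz=1
After 3 (gather 1 quartz): quartz=2
After 4 (gather 8 quartz): quartz=10
After 5 (craft shield): quartz=6 shield=1
After 6 (craft shield): quartz=2 shield=2
After 7 (gather 9 tin): quartz=2 shield=2 tin=9
After 8 (craft sword): quartz=2 shield=2 sword=1 tin=8
After 9 (craft sword): quartz=2 shield=2 sword=2 tin=7
After 10 (consume 3 tin): quartz=2 shield=2 sword=2 tin=4
After 11 (consume 1 shield): quartz=2 shield=1 sword=2 tin=4
After 12 (gather 8 nickel): nickel=8 quartz=2 shield=1 sword=2 tin=4

Answer: nickel=8 quartz=2 shield=1 sword=2 tin=4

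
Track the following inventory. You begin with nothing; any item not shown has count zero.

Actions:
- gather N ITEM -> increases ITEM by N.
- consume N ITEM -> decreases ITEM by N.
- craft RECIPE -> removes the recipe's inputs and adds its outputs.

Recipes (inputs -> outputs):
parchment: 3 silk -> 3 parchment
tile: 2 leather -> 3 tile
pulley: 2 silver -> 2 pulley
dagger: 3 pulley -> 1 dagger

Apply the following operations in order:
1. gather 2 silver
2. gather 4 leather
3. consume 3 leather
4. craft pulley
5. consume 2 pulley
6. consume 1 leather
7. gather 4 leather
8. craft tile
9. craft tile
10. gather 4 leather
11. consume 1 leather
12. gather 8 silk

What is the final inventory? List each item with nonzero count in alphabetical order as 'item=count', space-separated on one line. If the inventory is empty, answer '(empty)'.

After 1 (gather 2 silver): silver=2
After 2 (gather 4 leather): leather=4 silver=2
After 3 (consume 3 leather): leather=1 silver=2
After 4 (craft pulley): leather=1 pulley=2
After 5 (consume 2 pulley): leather=1
After 6 (consume 1 leather): (empty)
After 7 (gather 4 leather): leather=4
After 8 (craft tile): leather=2 tile=3
After 9 (craft tile): tile=6
After 10 (gather 4 leather): leather=4 tile=6
After 11 (consume 1 leather): leather=3 tile=6
After 12 (gather 8 silk): leather=3 silk=8 tile=6

Answer: leather=3 silk=8 tile=6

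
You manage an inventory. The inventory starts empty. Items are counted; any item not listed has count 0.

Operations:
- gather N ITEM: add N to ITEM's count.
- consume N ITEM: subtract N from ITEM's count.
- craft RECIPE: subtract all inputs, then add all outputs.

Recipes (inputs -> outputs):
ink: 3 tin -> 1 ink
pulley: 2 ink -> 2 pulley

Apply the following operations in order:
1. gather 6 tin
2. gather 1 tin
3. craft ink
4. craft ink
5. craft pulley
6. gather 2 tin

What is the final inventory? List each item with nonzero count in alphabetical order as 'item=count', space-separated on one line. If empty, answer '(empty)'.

After 1 (gather 6 tin): tin=6
After 2 (gather 1 tin): tin=7
After 3 (craft ink): ink=1 tin=4
After 4 (craft ink): ink=2 tin=1
After 5 (craft pulley): pulley=2 tin=1
After 6 (gather 2 tin): pulley=2 tin=3

Answer: pulley=2 tin=3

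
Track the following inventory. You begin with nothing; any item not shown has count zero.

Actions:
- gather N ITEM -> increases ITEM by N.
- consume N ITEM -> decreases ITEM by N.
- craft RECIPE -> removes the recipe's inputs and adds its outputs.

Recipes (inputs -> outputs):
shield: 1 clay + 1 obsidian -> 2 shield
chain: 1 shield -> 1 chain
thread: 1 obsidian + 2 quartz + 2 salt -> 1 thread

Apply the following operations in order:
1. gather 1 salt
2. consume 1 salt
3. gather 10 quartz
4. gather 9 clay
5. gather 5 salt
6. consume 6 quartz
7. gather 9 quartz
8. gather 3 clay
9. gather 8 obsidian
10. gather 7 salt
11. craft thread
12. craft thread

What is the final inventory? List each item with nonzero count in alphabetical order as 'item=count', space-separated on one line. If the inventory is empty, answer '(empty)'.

Answer: clay=12 obsidian=6 quartz=9 salt=8 thread=2

Derivation:
After 1 (gather 1 salt): salt=1
After 2 (consume 1 salt): (empty)
After 3 (gather 10 quartz): quartz=10
After 4 (gather 9 clay): clay=9 quartz=10
After 5 (gather 5 salt): clay=9 quartz=10 salt=5
After 6 (consume 6 quartz): clay=9 quartz=4 salt=5
After 7 (gather 9 quartz): clay=9 quartz=13 salt=5
After 8 (gather 3 clay): clay=12 quartz=13 salt=5
After 9 (gather 8 obsidian): clay=12 obsidian=8 quartz=13 salt=5
After 10 (gather 7 salt): clay=12 obsidian=8 quartz=13 salt=12
After 11 (craft thread): clay=12 obsidian=7 quartz=11 salt=10 thread=1
After 12 (craft thread): clay=12 obsidian=6 quartz=9 salt=8 thread=2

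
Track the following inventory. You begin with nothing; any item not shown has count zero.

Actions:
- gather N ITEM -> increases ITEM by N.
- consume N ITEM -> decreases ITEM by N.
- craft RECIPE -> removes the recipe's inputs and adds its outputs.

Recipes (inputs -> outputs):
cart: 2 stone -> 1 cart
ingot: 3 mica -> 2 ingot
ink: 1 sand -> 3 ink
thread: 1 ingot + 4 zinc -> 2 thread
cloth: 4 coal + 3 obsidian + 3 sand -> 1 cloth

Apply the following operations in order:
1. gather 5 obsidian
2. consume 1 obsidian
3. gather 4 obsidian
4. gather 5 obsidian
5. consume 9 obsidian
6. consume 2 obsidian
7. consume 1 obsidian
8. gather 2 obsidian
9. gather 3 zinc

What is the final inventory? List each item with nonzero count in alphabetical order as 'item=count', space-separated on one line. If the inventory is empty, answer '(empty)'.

After 1 (gather 5 obsidian): obsidian=5
After 2 (consume 1 obsidian): obsidian=4
After 3 (gather 4 obsidian): obsidian=8
After 4 (gather 5 obsidian): obsidian=13
After 5 (consume 9 obsidian): obsidian=4
After 6 (consume 2 obsidian): obsidian=2
After 7 (consume 1 obsidian): obsidian=1
After 8 (gather 2 obsidian): obsidian=3
After 9 (gather 3 zinc): obsidian=3 zinc=3

Answer: obsidian=3 zinc=3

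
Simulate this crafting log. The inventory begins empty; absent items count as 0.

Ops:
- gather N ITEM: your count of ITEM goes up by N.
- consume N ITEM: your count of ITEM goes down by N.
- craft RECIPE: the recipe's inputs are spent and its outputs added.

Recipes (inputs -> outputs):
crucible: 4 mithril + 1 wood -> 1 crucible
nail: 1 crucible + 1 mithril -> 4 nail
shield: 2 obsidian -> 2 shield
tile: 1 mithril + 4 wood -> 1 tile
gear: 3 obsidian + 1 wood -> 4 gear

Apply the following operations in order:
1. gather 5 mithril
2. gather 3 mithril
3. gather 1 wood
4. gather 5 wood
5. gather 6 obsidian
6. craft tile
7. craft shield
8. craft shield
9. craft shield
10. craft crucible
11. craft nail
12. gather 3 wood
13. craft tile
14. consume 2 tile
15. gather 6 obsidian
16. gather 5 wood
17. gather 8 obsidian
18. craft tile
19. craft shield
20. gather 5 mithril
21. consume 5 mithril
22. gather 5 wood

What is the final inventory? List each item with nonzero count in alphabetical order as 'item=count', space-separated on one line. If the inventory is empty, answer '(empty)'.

Answer: nail=4 obsidian=12 shield=8 tile=1 wood=6

Derivation:
After 1 (gather 5 mithril): mithril=5
After 2 (gather 3 mithril): mithril=8
After 3 (gather 1 wood): mithril=8 wood=1
After 4 (gather 5 wood): mithril=8 wood=6
After 5 (gather 6 obsidian): mithril=8 obsidian=6 wood=6
After 6 (craft tile): mithril=7 obsidian=6 tile=1 wood=2
After 7 (craft shield): mithril=7 obsidian=4 shield=2 tile=1 wood=2
After 8 (craft shield): mithril=7 obsidian=2 shield=4 tile=1 wood=2
After 9 (craft shield): mithril=7 shield=6 tile=1 wood=2
After 10 (craft crucible): crucible=1 mithril=3 shield=6 tile=1 wood=1
After 11 (craft nail): mithril=2 nail=4 shield=6 tile=1 wood=1
After 12 (gather 3 wood): mithril=2 nail=4 shield=6 tile=1 wood=4
After 13 (craft tile): mithril=1 nail=4 shield=6 tile=2
After 14 (consume 2 tile): mithril=1 nail=4 shield=6
After 15 (gather 6 obsidian): mithril=1 nail=4 obsidian=6 shield=6
After 16 (gather 5 wood): mithril=1 nail=4 obsidian=6 shield=6 wood=5
After 17 (gather 8 obsidian): mithril=1 nail=4 obsidian=14 shield=6 wood=5
After 18 (craft tile): nail=4 obsidian=14 shield=6 tile=1 wood=1
After 19 (craft shield): nail=4 obsidian=12 shield=8 tile=1 wood=1
After 20 (gather 5 mithril): mithril=5 nail=4 obsidian=12 shield=8 tile=1 wood=1
After 21 (consume 5 mithril): nail=4 obsidian=12 shield=8 tile=1 wood=1
After 22 (gather 5 wood): nail=4 obsidian=12 shield=8 tile=1 wood=6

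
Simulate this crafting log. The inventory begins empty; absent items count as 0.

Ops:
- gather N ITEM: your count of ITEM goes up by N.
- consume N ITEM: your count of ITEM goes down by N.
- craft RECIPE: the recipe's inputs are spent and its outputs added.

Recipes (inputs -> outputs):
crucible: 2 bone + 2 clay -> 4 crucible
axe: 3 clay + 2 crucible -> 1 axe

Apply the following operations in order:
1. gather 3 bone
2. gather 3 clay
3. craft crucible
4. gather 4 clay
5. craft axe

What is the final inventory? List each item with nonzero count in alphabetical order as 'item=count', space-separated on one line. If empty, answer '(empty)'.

Answer: axe=1 bone=1 clay=2 crucible=2

Derivation:
After 1 (gather 3 bone): bone=3
After 2 (gather 3 clay): bone=3 clay=3
After 3 (craft crucible): bone=1 clay=1 crucible=4
After 4 (gather 4 clay): bone=1 clay=5 crucible=4
After 5 (craft axe): axe=1 bone=1 clay=2 crucible=2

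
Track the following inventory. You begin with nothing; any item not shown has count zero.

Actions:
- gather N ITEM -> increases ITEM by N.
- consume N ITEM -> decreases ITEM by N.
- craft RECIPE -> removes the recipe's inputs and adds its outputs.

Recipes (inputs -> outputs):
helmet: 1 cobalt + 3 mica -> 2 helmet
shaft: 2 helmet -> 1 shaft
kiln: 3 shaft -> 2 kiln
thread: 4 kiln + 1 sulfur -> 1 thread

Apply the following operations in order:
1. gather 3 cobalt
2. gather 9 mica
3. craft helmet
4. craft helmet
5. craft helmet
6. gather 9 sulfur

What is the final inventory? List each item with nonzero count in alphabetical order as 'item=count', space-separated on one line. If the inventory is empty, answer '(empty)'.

After 1 (gather 3 cobalt): cobalt=3
After 2 (gather 9 mica): cobalt=3 mica=9
After 3 (craft helmet): cobalt=2 helmet=2 mica=6
After 4 (craft helmet): cobalt=1 helmet=4 mica=3
After 5 (craft helmet): helmet=6
After 6 (gather 9 sulfur): helmet=6 sulfur=9

Answer: helmet=6 sulfur=9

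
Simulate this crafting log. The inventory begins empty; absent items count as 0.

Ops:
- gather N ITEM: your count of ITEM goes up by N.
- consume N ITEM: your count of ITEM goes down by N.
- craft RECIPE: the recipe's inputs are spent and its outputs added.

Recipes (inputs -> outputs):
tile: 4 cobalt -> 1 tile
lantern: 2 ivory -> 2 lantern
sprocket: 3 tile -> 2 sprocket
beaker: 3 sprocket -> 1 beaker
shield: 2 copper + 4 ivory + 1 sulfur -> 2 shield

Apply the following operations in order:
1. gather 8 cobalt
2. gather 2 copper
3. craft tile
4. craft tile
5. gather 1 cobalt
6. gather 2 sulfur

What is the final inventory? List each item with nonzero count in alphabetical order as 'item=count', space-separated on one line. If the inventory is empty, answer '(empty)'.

After 1 (gather 8 cobalt): cobalt=8
After 2 (gather 2 copper): cobalt=8 copper=2
After 3 (craft tile): cobalt=4 copper=2 tile=1
After 4 (craft tile): copper=2 tile=2
After 5 (gather 1 cobalt): cobalt=1 copper=2 tile=2
After 6 (gather 2 sulfur): cobalt=1 copper=2 sulfur=2 tile=2

Answer: cobalt=1 copper=2 sulfur=2 tile=2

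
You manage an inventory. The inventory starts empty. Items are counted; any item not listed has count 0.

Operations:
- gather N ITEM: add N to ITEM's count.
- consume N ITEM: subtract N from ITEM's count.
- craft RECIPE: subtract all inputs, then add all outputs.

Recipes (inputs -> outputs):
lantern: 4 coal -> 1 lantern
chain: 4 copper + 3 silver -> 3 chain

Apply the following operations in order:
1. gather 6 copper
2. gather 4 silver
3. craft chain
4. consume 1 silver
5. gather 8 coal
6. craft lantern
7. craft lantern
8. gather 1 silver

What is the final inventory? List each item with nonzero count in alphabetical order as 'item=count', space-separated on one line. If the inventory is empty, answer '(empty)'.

After 1 (gather 6 copper): copper=6
After 2 (gather 4 silver): copper=6 silver=4
After 3 (craft chain): chain=3 copper=2 silver=1
After 4 (consume 1 silver): chain=3 copper=2
After 5 (gather 8 coal): chain=3 coal=8 copper=2
After 6 (craft lantern): chain=3 coal=4 copper=2 lantern=1
After 7 (craft lantern): chain=3 copper=2 lantern=2
After 8 (gather 1 silver): chain=3 copper=2 lantern=2 silver=1

Answer: chain=3 copper=2 lantern=2 silver=1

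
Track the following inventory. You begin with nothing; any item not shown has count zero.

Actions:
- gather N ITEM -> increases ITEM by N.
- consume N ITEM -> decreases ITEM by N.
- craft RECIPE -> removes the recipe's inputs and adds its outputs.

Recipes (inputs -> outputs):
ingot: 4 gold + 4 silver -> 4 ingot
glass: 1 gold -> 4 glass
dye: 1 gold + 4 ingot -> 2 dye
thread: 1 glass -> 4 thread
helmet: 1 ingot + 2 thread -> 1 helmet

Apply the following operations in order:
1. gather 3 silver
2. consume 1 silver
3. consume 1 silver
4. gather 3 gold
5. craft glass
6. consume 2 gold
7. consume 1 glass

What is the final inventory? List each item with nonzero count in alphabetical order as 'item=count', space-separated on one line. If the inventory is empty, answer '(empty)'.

After 1 (gather 3 silver): silver=3
After 2 (consume 1 silver): silver=2
After 3 (consume 1 silver): silver=1
After 4 (gather 3 gold): gold=3 silver=1
After 5 (craft glass): glass=4 gold=2 silver=1
After 6 (consume 2 gold): glass=4 silver=1
After 7 (consume 1 glass): glass=3 silver=1

Answer: glass=3 silver=1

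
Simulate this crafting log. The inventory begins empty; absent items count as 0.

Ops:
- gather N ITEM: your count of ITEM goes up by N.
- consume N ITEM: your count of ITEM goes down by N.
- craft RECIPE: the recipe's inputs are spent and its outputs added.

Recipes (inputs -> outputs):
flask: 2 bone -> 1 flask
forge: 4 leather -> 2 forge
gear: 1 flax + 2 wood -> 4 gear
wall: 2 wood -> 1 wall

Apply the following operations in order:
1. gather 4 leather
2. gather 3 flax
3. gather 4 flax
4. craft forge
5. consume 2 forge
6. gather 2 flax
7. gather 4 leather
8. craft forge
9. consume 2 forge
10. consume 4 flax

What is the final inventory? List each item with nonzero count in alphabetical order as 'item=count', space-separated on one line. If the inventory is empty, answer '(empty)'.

After 1 (gather 4 leather): leather=4
After 2 (gather 3 flax): flax=3 leather=4
After 3 (gather 4 flax): flax=7 leather=4
After 4 (craft forge): flax=7 forge=2
After 5 (consume 2 forge): flax=7
After 6 (gather 2 flax): flax=9
After 7 (gather 4 leather): flax=9 leather=4
After 8 (craft forge): flax=9 forge=2
After 9 (consume 2 forge): flax=9
After 10 (consume 4 flax): flax=5

Answer: flax=5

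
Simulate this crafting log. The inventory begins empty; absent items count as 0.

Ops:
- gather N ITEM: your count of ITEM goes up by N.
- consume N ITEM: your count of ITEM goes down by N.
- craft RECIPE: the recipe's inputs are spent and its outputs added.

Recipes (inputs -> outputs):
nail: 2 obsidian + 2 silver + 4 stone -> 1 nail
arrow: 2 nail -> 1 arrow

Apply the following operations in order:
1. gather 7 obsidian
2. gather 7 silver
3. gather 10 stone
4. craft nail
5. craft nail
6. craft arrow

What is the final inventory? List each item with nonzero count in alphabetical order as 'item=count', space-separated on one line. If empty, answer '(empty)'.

After 1 (gather 7 obsidian): obsidian=7
After 2 (gather 7 silver): obsidian=7 silver=7
After 3 (gather 10 stone): obsidian=7 silver=7 stone=10
After 4 (craft nail): nail=1 obsidian=5 silver=5 stone=6
After 5 (craft nail): nail=2 obsidian=3 silver=3 stone=2
After 6 (craft arrow): arrow=1 obsidian=3 silver=3 stone=2

Answer: arrow=1 obsidian=3 silver=3 stone=2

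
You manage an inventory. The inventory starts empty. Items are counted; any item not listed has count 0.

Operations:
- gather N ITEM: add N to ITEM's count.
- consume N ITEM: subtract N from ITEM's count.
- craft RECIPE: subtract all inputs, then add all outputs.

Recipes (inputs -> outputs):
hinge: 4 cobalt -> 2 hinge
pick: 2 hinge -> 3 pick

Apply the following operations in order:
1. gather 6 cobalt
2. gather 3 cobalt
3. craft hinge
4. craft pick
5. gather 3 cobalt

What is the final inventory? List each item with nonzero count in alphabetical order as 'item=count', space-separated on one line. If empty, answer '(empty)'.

Answer: cobalt=8 pick=3

Derivation:
After 1 (gather 6 cobalt): cobalt=6
After 2 (gather 3 cobalt): cobalt=9
After 3 (craft hinge): cobalt=5 hinge=2
After 4 (craft pick): cobalt=5 pick=3
After 5 (gather 3 cobalt): cobalt=8 pick=3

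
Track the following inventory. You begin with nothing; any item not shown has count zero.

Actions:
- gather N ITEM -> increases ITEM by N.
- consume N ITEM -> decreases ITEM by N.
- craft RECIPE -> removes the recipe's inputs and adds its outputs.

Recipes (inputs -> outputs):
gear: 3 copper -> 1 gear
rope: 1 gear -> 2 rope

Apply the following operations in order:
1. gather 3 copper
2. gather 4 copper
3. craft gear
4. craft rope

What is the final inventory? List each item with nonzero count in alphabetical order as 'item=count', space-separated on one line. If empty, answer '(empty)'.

After 1 (gather 3 copper): copper=3
After 2 (gather 4 copper): copper=7
After 3 (craft gear): copper=4 gear=1
After 4 (craft rope): copper=4 rope=2

Answer: copper=4 rope=2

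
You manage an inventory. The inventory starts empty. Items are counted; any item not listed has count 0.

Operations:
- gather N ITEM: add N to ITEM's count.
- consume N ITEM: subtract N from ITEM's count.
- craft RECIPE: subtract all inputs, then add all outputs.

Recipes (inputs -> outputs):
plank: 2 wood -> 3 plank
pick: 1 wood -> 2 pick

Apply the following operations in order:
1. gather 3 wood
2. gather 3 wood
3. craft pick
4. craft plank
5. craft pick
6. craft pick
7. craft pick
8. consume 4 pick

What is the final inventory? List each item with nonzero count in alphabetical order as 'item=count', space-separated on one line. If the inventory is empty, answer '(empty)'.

After 1 (gather 3 wood): wood=3
After 2 (gather 3 wood): wood=6
After 3 (craft pick): pick=2 wood=5
After 4 (craft plank): pick=2 plank=3 wood=3
After 5 (craft pick): pick=4 plank=3 wood=2
After 6 (craft pick): pick=6 plank=3 wood=1
After 7 (craft pick): pick=8 plank=3
After 8 (consume 4 pick): pick=4 plank=3

Answer: pick=4 plank=3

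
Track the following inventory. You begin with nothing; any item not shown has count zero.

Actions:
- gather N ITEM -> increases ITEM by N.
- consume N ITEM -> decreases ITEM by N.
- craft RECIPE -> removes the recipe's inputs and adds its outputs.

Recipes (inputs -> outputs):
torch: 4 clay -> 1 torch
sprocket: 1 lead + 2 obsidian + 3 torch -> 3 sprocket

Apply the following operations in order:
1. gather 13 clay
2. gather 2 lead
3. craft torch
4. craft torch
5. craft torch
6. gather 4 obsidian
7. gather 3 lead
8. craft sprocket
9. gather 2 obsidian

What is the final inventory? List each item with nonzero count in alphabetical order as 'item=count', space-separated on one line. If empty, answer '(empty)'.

After 1 (gather 13 clay): clay=13
After 2 (gather 2 lead): clay=13 lead=2
After 3 (craft torch): clay=9 lead=2 torch=1
After 4 (craft torch): clay=5 lead=2 torch=2
After 5 (craft torch): clay=1 lead=2 torch=3
After 6 (gather 4 obsidian): clay=1 lead=2 obsidian=4 torch=3
After 7 (gather 3 lead): clay=1 lead=5 obsidian=4 torch=3
After 8 (craft sprocket): clay=1 lead=4 obsidian=2 sprocket=3
After 9 (gather 2 obsidian): clay=1 lead=4 obsidian=4 sprocket=3

Answer: clay=1 lead=4 obsidian=4 sprocket=3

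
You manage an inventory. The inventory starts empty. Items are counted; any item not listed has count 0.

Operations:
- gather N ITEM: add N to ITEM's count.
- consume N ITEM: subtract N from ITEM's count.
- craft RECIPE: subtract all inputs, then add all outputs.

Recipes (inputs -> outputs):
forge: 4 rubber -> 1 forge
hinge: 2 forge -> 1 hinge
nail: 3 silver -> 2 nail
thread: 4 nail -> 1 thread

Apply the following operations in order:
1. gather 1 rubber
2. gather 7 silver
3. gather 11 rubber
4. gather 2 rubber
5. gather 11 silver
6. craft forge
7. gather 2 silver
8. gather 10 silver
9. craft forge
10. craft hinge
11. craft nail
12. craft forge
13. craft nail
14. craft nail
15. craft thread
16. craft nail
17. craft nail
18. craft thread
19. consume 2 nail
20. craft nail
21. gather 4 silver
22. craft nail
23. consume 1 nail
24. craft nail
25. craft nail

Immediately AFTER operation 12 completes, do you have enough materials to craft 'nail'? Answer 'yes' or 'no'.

Answer: yes

Derivation:
After 1 (gather 1 rubber): rubber=1
After 2 (gather 7 silver): rubber=1 silver=7
After 3 (gather 11 rubber): rubber=12 silver=7
After 4 (gather 2 rubber): rubber=14 silver=7
After 5 (gather 11 silver): rubber=14 silver=18
After 6 (craft forge): forge=1 rubber=10 silver=18
After 7 (gather 2 silver): forge=1 rubber=10 silver=20
After 8 (gather 10 silver): forge=1 rubber=10 silver=30
After 9 (craft forge): forge=2 rubber=6 silver=30
After 10 (craft hinge): hinge=1 rubber=6 silver=30
After 11 (craft nail): hinge=1 nail=2 rubber=6 silver=27
After 12 (craft forge): forge=1 hinge=1 nail=2 rubber=2 silver=27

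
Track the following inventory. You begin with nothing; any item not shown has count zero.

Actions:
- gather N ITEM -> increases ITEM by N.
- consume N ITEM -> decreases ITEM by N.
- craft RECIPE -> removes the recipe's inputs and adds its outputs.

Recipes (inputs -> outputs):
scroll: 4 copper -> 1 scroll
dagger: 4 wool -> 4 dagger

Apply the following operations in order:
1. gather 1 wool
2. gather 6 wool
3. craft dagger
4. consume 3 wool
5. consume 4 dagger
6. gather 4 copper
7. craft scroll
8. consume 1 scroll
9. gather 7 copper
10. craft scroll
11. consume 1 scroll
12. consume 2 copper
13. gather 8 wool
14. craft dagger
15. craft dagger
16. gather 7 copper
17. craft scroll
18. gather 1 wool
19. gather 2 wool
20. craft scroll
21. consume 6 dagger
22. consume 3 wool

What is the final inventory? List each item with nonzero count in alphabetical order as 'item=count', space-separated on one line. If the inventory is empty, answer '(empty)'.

After 1 (gather 1 wool): wool=1
After 2 (gather 6 wool): wool=7
After 3 (craft dagger): dagger=4 wool=3
After 4 (consume 3 wool): dagger=4
After 5 (consume 4 dagger): (empty)
After 6 (gather 4 copper): copper=4
After 7 (craft scroll): scroll=1
After 8 (consume 1 scroll): (empty)
After 9 (gather 7 copper): copper=7
After 10 (craft scroll): copper=3 scroll=1
After 11 (consume 1 scroll): copper=3
After 12 (consume 2 copper): copper=1
After 13 (gather 8 wool): copper=1 wool=8
After 14 (craft dagger): copper=1 dagger=4 wool=4
After 15 (craft dagger): copper=1 dagger=8
After 16 (gather 7 copper): copper=8 dagger=8
After 17 (craft scroll): copper=4 dagger=8 scroll=1
After 18 (gather 1 wool): copper=4 dagger=8 scroll=1 wool=1
After 19 (gather 2 wool): copper=4 dagger=8 scroll=1 wool=3
After 20 (craft scroll): dagger=8 scroll=2 wool=3
After 21 (consume 6 dagger): dagger=2 scroll=2 wool=3
After 22 (consume 3 wool): dagger=2 scroll=2

Answer: dagger=2 scroll=2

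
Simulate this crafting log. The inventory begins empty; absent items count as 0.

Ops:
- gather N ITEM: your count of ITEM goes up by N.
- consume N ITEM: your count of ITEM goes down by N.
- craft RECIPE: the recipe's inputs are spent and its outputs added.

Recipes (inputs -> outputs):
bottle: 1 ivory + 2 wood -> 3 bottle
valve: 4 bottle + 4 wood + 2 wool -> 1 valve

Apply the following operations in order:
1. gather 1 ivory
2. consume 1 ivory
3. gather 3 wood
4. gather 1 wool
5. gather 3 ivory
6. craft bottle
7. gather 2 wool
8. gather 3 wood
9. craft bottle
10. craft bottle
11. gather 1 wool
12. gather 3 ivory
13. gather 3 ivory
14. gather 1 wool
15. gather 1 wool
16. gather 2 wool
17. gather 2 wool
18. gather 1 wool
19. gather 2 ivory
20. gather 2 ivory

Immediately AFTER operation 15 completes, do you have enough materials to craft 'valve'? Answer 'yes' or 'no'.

After 1 (gather 1 ivory): ivory=1
After 2 (consume 1 ivory): (empty)
After 3 (gather 3 wood): wood=3
After 4 (gather 1 wool): wood=3 wool=1
After 5 (gather 3 ivory): ivory=3 wood=3 wool=1
After 6 (craft bottle): bottle=3 ivory=2 wood=1 wool=1
After 7 (gather 2 wool): bottle=3 ivory=2 wood=1 wool=3
After 8 (gather 3 wood): bottle=3 ivory=2 wood=4 wool=3
After 9 (craft bottle): bottle=6 ivory=1 wood=2 wool=3
After 10 (craft bottle): bottle=9 wool=3
After 11 (gather 1 wool): bottle=9 wool=4
After 12 (gather 3 ivory): bottle=9 ivory=3 wool=4
After 13 (gather 3 ivory): bottle=9 ivory=6 wool=4
After 14 (gather 1 wool): bottle=9 ivory=6 wool=5
After 15 (gather 1 wool): bottle=9 ivory=6 wool=6

Answer: no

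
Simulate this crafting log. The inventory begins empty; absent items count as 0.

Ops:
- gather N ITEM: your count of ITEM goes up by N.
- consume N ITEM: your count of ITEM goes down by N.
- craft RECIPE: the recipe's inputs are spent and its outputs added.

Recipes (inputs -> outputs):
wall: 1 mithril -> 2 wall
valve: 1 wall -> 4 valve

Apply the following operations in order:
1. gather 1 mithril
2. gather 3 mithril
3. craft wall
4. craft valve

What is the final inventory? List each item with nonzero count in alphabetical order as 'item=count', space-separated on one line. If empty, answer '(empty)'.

Answer: mithril=3 valve=4 wall=1

Derivation:
After 1 (gather 1 mithril): mithril=1
After 2 (gather 3 mithril): mithril=4
After 3 (craft wall): mithril=3 wall=2
After 4 (craft valve): mithril=3 valve=4 wall=1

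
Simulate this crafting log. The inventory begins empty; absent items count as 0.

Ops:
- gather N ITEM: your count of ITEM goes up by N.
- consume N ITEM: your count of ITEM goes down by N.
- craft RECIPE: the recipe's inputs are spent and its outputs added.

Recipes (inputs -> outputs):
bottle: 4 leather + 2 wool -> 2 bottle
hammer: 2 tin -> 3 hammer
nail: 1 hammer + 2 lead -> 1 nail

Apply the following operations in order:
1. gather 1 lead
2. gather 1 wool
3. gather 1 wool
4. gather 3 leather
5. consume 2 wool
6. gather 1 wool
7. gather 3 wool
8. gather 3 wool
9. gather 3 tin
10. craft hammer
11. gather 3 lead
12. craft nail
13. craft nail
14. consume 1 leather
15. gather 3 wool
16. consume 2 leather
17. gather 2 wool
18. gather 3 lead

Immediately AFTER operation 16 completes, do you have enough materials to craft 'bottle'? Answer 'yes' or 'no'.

Answer: no

Derivation:
After 1 (gather 1 lead): lead=1
After 2 (gather 1 wool): lead=1 wool=1
After 3 (gather 1 wool): lead=1 wool=2
After 4 (gather 3 leather): lead=1 leather=3 wool=2
After 5 (consume 2 wool): lead=1 leather=3
After 6 (gather 1 wool): lead=1 leather=3 wool=1
After 7 (gather 3 wool): lead=1 leather=3 wool=4
After 8 (gather 3 wool): lead=1 leather=3 wool=7
After 9 (gather 3 tin): lead=1 leather=3 tin=3 wool=7
After 10 (craft hammer): hammer=3 lead=1 leather=3 tin=1 wool=7
After 11 (gather 3 lead): hammer=3 lead=4 leather=3 tin=1 wool=7
After 12 (craft nail): hammer=2 lead=2 leather=3 nail=1 tin=1 wool=7
After 13 (craft nail): hammer=1 leather=3 nail=2 tin=1 wool=7
After 14 (consume 1 leather): hammer=1 leather=2 nail=2 tin=1 wool=7
After 15 (gather 3 wool): hammer=1 leather=2 nail=2 tin=1 wool=10
After 16 (consume 2 leather): hammer=1 nail=2 tin=1 wool=10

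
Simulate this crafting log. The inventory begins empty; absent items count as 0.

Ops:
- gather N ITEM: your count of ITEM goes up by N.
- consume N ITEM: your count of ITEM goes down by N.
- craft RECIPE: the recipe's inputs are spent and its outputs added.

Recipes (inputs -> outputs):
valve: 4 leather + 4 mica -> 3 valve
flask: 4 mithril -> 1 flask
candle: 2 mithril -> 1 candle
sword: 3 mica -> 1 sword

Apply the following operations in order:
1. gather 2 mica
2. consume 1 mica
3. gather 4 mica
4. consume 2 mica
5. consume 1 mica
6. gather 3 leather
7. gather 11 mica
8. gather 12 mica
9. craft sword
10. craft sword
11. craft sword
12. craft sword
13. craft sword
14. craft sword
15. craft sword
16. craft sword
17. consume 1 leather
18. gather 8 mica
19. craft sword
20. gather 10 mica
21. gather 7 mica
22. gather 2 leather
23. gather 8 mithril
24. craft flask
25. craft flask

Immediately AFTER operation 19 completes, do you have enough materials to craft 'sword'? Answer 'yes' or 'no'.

Answer: yes

Derivation:
After 1 (gather 2 mica): mica=2
After 2 (consume 1 mica): mica=1
After 3 (gather 4 mica): mica=5
After 4 (consume 2 mica): mica=3
After 5 (consume 1 mica): mica=2
After 6 (gather 3 leather): leather=3 mica=2
After 7 (gather 11 mica): leather=3 mica=13
After 8 (gather 12 mica): leather=3 mica=25
After 9 (craft sword): leather=3 mica=22 sword=1
After 10 (craft sword): leather=3 mica=19 sword=2
After 11 (craft sword): leather=3 mica=16 sword=3
After 12 (craft sword): leather=3 mica=13 sword=4
After 13 (craft sword): leather=3 mica=10 sword=5
After 14 (craft sword): leather=3 mica=7 sword=6
After 15 (craft sword): leather=3 mica=4 sword=7
After 16 (craft sword): leather=3 mica=1 sword=8
After 17 (consume 1 leather): leather=2 mica=1 sword=8
After 18 (gather 8 mica): leather=2 mica=9 sword=8
After 19 (craft sword): leather=2 mica=6 sword=9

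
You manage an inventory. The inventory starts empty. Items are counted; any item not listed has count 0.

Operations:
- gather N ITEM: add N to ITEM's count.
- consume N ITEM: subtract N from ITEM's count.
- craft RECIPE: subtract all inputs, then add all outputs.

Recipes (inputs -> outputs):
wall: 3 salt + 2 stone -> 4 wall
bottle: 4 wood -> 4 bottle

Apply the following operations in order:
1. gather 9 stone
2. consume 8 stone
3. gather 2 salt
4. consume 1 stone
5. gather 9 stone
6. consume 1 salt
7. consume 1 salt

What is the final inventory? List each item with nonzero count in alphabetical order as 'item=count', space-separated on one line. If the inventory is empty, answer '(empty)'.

Answer: stone=9

Derivation:
After 1 (gather 9 stone): stone=9
After 2 (consume 8 stone): stone=1
After 3 (gather 2 salt): salt=2 stone=1
After 4 (consume 1 stone): salt=2
After 5 (gather 9 stone): salt=2 stone=9
After 6 (consume 1 salt): salt=1 stone=9
After 7 (consume 1 salt): stone=9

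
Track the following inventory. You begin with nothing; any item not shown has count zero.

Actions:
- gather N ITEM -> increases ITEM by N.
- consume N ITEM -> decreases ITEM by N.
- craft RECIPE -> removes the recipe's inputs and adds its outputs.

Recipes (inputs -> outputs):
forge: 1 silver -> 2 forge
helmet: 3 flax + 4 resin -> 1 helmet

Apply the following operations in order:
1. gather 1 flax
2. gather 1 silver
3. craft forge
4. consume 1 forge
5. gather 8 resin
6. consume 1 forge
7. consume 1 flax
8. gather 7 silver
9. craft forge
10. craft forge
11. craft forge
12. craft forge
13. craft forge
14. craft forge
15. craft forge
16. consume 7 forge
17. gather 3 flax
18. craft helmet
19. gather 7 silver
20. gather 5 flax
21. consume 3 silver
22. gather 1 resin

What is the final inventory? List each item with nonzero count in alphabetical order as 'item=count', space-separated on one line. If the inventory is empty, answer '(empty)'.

Answer: flax=5 forge=7 helmet=1 resin=5 silver=4

Derivation:
After 1 (gather 1 flax): flax=1
After 2 (gather 1 silver): flax=1 silver=1
After 3 (craft forge): flax=1 forge=2
After 4 (consume 1 forge): flax=1 forge=1
After 5 (gather 8 resin): flax=1 forge=1 resin=8
After 6 (consume 1 forge): flax=1 resin=8
After 7 (consume 1 flax): resin=8
After 8 (gather 7 silver): resin=8 silver=7
After 9 (craft forge): forge=2 resin=8 silver=6
After 10 (craft forge): forge=4 resin=8 silver=5
After 11 (craft forge): forge=6 resin=8 silver=4
After 12 (craft forge): forge=8 resin=8 silver=3
After 13 (craft forge): forge=10 resin=8 silver=2
After 14 (craft forge): forge=12 resin=8 silver=1
After 15 (craft forge): forge=14 resin=8
After 16 (consume 7 forge): forge=7 resin=8
After 17 (gather 3 flax): flax=3 forge=7 resin=8
After 18 (craft helmet): forge=7 helmet=1 resin=4
After 19 (gather 7 silver): forge=7 helmet=1 resin=4 silver=7
After 20 (gather 5 flax): flax=5 forge=7 helmet=1 resin=4 silver=7
After 21 (consume 3 silver): flax=5 forge=7 helmet=1 resin=4 silver=4
After 22 (gather 1 resin): flax=5 forge=7 helmet=1 resin=5 silver=4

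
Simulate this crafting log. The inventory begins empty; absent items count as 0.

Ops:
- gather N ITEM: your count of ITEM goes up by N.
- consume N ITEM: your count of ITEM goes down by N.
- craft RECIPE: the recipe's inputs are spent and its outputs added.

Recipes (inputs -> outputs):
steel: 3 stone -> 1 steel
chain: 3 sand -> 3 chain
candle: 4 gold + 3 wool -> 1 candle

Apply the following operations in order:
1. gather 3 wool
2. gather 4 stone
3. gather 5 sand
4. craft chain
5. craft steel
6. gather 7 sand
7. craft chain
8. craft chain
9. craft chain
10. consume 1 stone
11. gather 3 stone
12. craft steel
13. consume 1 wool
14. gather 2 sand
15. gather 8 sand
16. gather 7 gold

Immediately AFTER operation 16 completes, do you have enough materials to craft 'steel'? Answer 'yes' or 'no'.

Answer: no

Derivation:
After 1 (gather 3 wool): wool=3
After 2 (gather 4 stone): stone=4 wool=3
After 3 (gather 5 sand): sand=5 stone=4 wool=3
After 4 (craft chain): chain=3 sand=2 stone=4 wool=3
After 5 (craft steel): chain=3 sand=2 steel=1 stone=1 wool=3
After 6 (gather 7 sand): chain=3 sand=9 steel=1 stone=1 wool=3
After 7 (craft chain): chain=6 sand=6 steel=1 stone=1 wool=3
After 8 (craft chain): chain=9 sand=3 steel=1 stone=1 wool=3
After 9 (craft chain): chain=12 steel=1 stone=1 wool=3
After 10 (consume 1 stone): chain=12 steel=1 wool=3
After 11 (gather 3 stone): chain=12 steel=1 stone=3 wool=3
After 12 (craft steel): chain=12 steel=2 wool=3
After 13 (consume 1 wool): chain=12 steel=2 wool=2
After 14 (gather 2 sand): chain=12 sand=2 steel=2 wool=2
After 15 (gather 8 sand): chain=12 sand=10 steel=2 wool=2
After 16 (gather 7 gold): chain=12 gold=7 sand=10 steel=2 wool=2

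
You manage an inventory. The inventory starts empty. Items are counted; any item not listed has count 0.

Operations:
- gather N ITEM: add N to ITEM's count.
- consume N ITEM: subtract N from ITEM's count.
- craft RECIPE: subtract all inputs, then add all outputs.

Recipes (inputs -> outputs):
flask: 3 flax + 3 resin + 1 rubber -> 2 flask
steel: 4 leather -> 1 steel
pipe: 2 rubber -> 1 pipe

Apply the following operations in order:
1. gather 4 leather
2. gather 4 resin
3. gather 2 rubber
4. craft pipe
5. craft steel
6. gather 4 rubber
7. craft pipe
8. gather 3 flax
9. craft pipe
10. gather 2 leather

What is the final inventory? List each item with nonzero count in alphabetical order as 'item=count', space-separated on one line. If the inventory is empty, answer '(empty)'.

After 1 (gather 4 leather): leather=4
After 2 (gather 4 resin): leather=4 resin=4
After 3 (gather 2 rubber): leather=4 resin=4 rubber=2
After 4 (craft pipe): leather=4 pipe=1 resin=4
After 5 (craft steel): pipe=1 resin=4 steel=1
After 6 (gather 4 rubber): pipe=1 resin=4 rubber=4 steel=1
After 7 (craft pipe): pipe=2 resin=4 rubber=2 steel=1
After 8 (gather 3 flax): flax=3 pipe=2 resin=4 rubber=2 steel=1
After 9 (craft pipe): flax=3 pipe=3 resin=4 steel=1
After 10 (gather 2 leather): flax=3 leather=2 pipe=3 resin=4 steel=1

Answer: flax=3 leather=2 pipe=3 resin=4 steel=1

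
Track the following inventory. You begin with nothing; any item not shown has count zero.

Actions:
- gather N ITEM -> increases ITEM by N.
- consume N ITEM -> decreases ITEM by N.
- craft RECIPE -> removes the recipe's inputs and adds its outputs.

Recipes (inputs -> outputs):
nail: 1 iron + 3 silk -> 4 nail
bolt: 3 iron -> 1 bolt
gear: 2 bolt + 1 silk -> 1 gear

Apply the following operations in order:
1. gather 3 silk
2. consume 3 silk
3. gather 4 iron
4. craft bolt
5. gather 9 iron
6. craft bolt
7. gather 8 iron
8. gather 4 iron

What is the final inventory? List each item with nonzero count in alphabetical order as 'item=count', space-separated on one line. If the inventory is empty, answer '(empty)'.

Answer: bolt=2 iron=19

Derivation:
After 1 (gather 3 silk): silk=3
After 2 (consume 3 silk): (empty)
After 3 (gather 4 iron): iron=4
After 4 (craft bolt): bolt=1 iron=1
After 5 (gather 9 iron): bolt=1 iron=10
After 6 (craft bolt): bolt=2 iron=7
After 7 (gather 8 iron): bolt=2 iron=15
After 8 (gather 4 iron): bolt=2 iron=19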